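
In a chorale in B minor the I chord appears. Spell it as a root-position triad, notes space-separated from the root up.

B D# F#

The root, B, is scale degree 1 — the same note in B minor and B major; only the chord quality changes. In B major the chord on B is B–D#–F#.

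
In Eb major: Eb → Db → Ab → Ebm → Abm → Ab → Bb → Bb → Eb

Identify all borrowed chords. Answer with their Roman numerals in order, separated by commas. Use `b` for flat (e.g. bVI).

bVII, i, iv

Eb major has the diatonic set Eb, Fm, Gm, Ab, Bb, Cm, Ddim. Eb, Ab and Bb all belong to that set. But Db (Db–F–Ab) is foreign: the diatonic vii° on degree 7 is Ddim, whereas Db comes from Eb minor. It is labeled bVII. Ebm (Eb–Gb–Bb) is not: scale degree 1 in Eb major carries Eb (I). In Eb minor the chord on that degree is Ebm, so here it functions as i, borrowed from the parallel minor. Abm (Ab–Cb–Eb) doesn't fit — on degree 4 Eb major would have Ab (IV). Abm is the degree-4 chord of Eb minor, so it is the borrowed iv.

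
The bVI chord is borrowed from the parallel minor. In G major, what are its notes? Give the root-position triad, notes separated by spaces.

Eb G Bb

bVI is built on the lowered scale degree 6. In G major degree 6 is E; lowered it becomes Eb. Stacking thirds in G minor on Eb gives Eb–G–Bb.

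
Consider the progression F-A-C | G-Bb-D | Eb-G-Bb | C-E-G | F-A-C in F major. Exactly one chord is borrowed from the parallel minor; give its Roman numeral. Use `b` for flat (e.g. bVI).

bVII

In F major the diatonic chords are F, Gm, Am, Bb, C, Dm, Edim. F–A–C = F, G–Bb–D = Gm and C–E–G = C are all diatonic. Eb–G–Bb doesn't fit — on degree 7 F major would have Edim (vii°). Eb is the degree-7 chord of F minor, so it is the borrowed bVII.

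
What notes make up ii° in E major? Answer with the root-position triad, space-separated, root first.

ii° is built on scale degree 2, which is F# in both E major and its parallel. In E minor the chord on F# is F#–A–C.

F# A C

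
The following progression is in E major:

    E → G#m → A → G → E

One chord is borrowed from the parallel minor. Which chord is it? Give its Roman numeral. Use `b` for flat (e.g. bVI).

E major has the diatonic set E, F#m, G#m, A, B, C#m, D#dim. Of the given chords, E, G#m and A are diatonic. But G (G–B–D) is foreign: the diatonic iii on degree 3 is G#m, whereas G comes from E minor. It is labeled bIII.

bIII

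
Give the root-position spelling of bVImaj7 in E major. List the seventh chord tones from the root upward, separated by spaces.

C E G B

The root of bVImaj7 is the lowered 6th degree: C# becomes C. Stacking thirds in E minor on C gives C–E–G–B.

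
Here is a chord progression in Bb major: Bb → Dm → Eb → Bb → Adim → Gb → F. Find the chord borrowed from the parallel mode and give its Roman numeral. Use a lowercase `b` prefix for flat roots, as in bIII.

The diatonic triads in Bb major are Bb, Cm, Dm, Eb, F, Gm, Adim. Bb, Dm, Eb, Adim and F are all diatonic. Gb (Gb–Bb–Db) doesn't fit — on degree 6 Bb major would have Gm (vi). Gb is the degree-6 chord of Bb minor, so it is the borrowed bVI.

bVI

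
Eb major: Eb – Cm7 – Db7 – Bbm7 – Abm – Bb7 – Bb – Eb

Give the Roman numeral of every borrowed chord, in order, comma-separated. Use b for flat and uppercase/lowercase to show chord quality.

bVII7, v7, iv

In Eb major the diatonic chords are Eb, Fm, Gm, Ab, Bb, Cm, Ddim. Eb, Cm7, Bb7 and Bb are all diatonic. But Db7 (Db–F–Ab–Cb) is foreign: the diatonic vii° on degree 7 is Ddim, whereas Db7 comes from Eb minor. It is labeled bVII7. Bbm7 (Bb–Db–F–Ab) doesn't fit — on degree 5 Eb major would have Bb (V). Bbm7 is the degree-5 chord of Eb minor, so it is the borrowed v7. Abm (Ab–Cb–Eb) doesn't fit — on degree 4 Eb major would have Ab (IV). Abm is the degree-4 chord of Eb minor, so it is the borrowed iv.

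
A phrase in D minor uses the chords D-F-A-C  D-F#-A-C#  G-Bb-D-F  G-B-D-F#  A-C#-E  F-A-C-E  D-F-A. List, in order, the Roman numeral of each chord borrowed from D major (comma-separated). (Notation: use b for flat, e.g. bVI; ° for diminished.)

Imaj7, IVmaj7

The diatonic triads in D minor (with V from harmonic minor) are Dm, Edim, F, Gm, A, Bb, C. D–F–A–C = Dm7, G–Bb–D–F = Gm7, A–C#–E = A, F–A–C–E = Fmaj7 and D–F–A = Dm all belong to that set. D–F#–A–C# is not: scale degree 1 in D minor carries Dm (i). In D major the chord on that degree is Dmaj7, so here it functions as Imaj7, borrowed from the parallel major. But G–B–D–F# is foreign: the diatonic iv on degree 4 is Gm, whereas Gmaj7 comes from D major. It is labeled IVmaj7.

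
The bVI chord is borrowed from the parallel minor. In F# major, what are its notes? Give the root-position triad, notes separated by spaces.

Scale degree 6 in F# major is D#. bVI uses the lowered form, D, taken from F# minor. In F# minor the chord on D is D–F#–A.

D F# A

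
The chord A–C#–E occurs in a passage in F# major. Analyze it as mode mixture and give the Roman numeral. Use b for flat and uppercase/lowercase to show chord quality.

bIII

In F# major scale degree 3 is A#; A is its lowered form, from F# minor. The diatonic chord on degree 3 would be A#m (iii), but A–C#–E is the major chord from F# minor. As a borrowed chord it is labeled bIII.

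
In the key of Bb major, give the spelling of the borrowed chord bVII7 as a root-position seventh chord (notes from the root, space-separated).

Ab C Eb Gb

bVII7 is built on the lowered scale degree 7. In Bb major degree 7 is A; lowered it becomes Ab. Building the dominant-seventh chord from the parallel minor on Ab: Ab–C–Eb–Gb.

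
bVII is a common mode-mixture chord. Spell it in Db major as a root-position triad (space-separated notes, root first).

bVII is built on the lowered scale degree 7. In Db major degree 7 is C; lowered it becomes Cb. Building the major chord from the parallel minor on Cb: Cb–Eb–Gb.

Cb Eb Gb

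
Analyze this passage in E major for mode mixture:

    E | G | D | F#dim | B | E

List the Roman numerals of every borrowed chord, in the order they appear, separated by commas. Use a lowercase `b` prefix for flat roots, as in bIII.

The diatonic triads in E major are E, F#m, G#m, A, B, C#m, D#dim. Of the given chords, E and B are diatonic. But G (G–B–D) is foreign: the diatonic iii on degree 3 is G#m, whereas G comes from E minor. It is labeled bIII. But D (D–F#–A) is foreign: the diatonic vii° on degree 7 is D#dim, whereas D comes from E minor. It is labeled bVII. But F#dim (F#–A–C) is foreign: the diatonic ii on degree 2 is F#m, whereas F#dim comes from E minor. It is labeled ii°.

bIII, bVII, ii°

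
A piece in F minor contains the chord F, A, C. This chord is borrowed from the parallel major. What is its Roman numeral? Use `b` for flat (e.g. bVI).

The root F is the diatonic 1st degree of F minor; the borrowing shows in the chord quality. The diatonic chord on degree 1 would be Fm (i), but F–A–C is the major chord from F major. As a borrowed chord it is labeled I.

I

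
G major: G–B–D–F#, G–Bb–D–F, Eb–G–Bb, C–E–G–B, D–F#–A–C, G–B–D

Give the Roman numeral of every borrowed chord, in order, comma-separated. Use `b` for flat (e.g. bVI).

i7, bVI

The diatonic triads in G major are G, Am, Bm, C, D, Em, F#dim. G–B–D–F# = Gmaj7, C–E–G–B = Cmaj7, D–F#–A–C = D7 and G–B–D = G all belong to that set. G–Bb–D–F is not: scale degree 1 in G major carries G (I). In G minor the chord on that degree is Gm7, so here it functions as i7, borrowed from the parallel minor. Eb–G–Bb doesn't fit — on degree 6 G major would have Em (vi). Eb is the degree-6 chord of G minor, so it is the borrowed bVI.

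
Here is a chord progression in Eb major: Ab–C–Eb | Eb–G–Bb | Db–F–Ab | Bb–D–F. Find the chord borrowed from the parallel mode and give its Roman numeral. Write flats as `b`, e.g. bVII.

Eb major has the diatonic set Eb, Fm, Gm, Ab, Bb, Cm, Ddim. Ab–C–Eb = Ab, Eb–G–Bb = Eb and Bb–D–F = Bb all belong to that set. Db–F–Ab doesn't fit — on degree 7 Eb major would have Ddim (vii°). Db is the degree-7 chord of Eb minor, so it is the borrowed bVII.

bVII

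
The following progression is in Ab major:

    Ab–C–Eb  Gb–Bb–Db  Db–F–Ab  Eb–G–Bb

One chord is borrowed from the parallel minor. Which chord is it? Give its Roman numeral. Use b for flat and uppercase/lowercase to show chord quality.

bVII

Ab major has the diatonic set Ab, Bbm, Cm, Db, Eb, Fm, Gdim. Ab–C–Eb = Ab, Db–F–Ab = Db and Eb–G–Bb = Eb are all diatonic. Gb–Bb–Db is not: scale degree 7 in Ab major carries Gdim (vii°). In Ab minor the chord on that degree is Gb, so here it functions as bVII, borrowed from the parallel minor.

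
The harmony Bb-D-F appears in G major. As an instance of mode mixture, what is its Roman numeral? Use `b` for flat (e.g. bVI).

bIII

In G major scale degree 3 is B; Bb is its lowered form, from G minor. Diatonically G major has Bm (iii) on that degree; Bb–D–F is instead the major chord native to G minor, so it takes the label bIII.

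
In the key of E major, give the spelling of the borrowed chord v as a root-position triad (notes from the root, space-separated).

v is built on scale degree 5, which is B in both E major and its parallel. In E minor the chord on B is B–D–F#.

B D F#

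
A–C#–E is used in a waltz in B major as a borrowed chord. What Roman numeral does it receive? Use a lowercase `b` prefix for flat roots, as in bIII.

bVII

The root A is the lowered 7th scale degree — diatonically B major has A# there. A–C#–E is a major chord — the form found in B minor, not the diatonic vii° (A#dim). Borrowed into B major it is written bVII.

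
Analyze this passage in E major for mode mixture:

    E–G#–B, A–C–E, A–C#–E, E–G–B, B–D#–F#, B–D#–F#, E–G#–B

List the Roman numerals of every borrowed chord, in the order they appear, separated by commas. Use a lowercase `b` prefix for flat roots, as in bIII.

iv, i

In E major the diatonic chords are E, F#m, G#m, A, B, C#m, D#dim. E–G#–B = E, A–C#–E = A and B–D#–F# = B are all diatonic. A–C–E doesn't fit — on degree 4 E major would have A (IV). Am is the degree-4 chord of E minor, so it is the borrowed iv. E–G–B is not: scale degree 1 in E major carries E (I). In E minor the chord on that degree is Em, so here it functions as i, borrowed from the parallel minor.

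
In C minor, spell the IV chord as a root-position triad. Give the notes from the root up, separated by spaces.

F A C

The root, F, is scale degree 4 — the same note in C minor and C major; only the chord quality changes. In C major the chord on F is F–A–C.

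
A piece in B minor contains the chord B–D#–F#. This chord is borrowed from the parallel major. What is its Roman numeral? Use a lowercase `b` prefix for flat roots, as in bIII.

The root B is the diatonic 1st degree of B minor; the borrowing shows in the chord quality. The diatonic chord on degree 1 would be Bm (i), but B–D#–F# is the major chord from B major. As a borrowed chord it is labeled I.

I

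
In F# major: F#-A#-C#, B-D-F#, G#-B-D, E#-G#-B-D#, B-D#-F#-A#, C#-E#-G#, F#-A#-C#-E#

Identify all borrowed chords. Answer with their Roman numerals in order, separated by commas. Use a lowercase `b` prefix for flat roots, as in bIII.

iv, ii°

The diatonic triads in F# major are F#, G#m, A#m, B, C#, D#m, E#dim. F#–A#–C# = F#, E#–G#–B–D# = E#m7b5, B–D#–F#–A# = Bmaj7, C#–E#–G# = C# and F#–A#–C#–E# = F#maj7 are all diatonic. B–D–F# doesn't fit — on degree 4 F# major would have B (IV). Bm is the degree-4 chord of F# minor, so it is the borrowed iv. But G#–B–D is foreign: the diatonic ii on degree 2 is G#m, whereas G#dim comes from F# minor. It is labeled ii°.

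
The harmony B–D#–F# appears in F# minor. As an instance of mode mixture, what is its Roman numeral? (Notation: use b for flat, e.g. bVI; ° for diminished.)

The root B is the diatonic 4th degree of F# minor; the borrowing shows in the chord quality. Diatonically F# minor has Bm (iv) on that degree; B–D#–F# is instead the major chord native to F# major, so it takes the label IV.

IV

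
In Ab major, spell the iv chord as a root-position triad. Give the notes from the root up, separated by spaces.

Db Fb Ab

The root, Db, is scale degree 4 — the same note in Ab major and Ab minor; only the chord quality changes. Building the minor chord from the parallel minor on Db: Db–Fb–Ab.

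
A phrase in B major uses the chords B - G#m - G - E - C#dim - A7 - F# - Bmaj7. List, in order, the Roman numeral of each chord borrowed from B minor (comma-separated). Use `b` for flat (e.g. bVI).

bVI, ii°, bVII7

The diatonic triads in B major are B, C#m, D#m, E, F#, G#m, A#dim. B, G#m, E, F# and Bmaj7 all belong to that set. But G (G–B–D) is foreign: the diatonic vi on degree 6 is G#m, whereas G comes from B minor. It is labeled bVI. But C#dim (C#–E–G) is foreign: the diatonic ii on degree 2 is C#m, whereas C#dim comes from B minor. It is labeled ii°. A7 (A–C#–E–G) doesn't fit — on degree 7 B major would have A#dim (vii°). A7 is the degree-7 chord of B minor, so it is the borrowed bVII7.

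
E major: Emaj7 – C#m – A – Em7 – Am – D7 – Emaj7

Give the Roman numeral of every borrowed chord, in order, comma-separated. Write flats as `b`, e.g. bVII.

In E major the diatonic chords are E, F#m, G#m, A, B, C#m, D#dim. Emaj7, C#m and A are all diatonic. Em7 (E–G–B–D) doesn't fit — on degree 1 E major would have E (I). Em7 is the degree-1 chord of E minor, so it is the borrowed i7. But Am (A–C–E) is foreign: the diatonic IV on degree 4 is A, whereas Am comes from E minor. It is labeled iv. D7 (D–F#–A–C) doesn't fit — on degree 7 E major would have D#dim (vii°). D7 is the degree-7 chord of E minor, so it is the borrowed bVII7.

i7, iv, bVII7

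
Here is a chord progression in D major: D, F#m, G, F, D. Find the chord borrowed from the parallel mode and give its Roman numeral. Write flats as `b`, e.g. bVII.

bIII

The diatonic triads in D major are D, Em, F#m, G, A, Bm, C#dim. D, F#m and G are all diatonic. But F (F–A–C) is foreign: the diatonic iii on degree 3 is F#m, whereas F comes from D minor. It is labeled bIII.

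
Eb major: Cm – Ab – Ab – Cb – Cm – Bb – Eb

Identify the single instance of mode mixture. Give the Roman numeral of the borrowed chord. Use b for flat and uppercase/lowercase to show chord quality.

The diatonic triads in Eb major are Eb, Fm, Gm, Ab, Bb, Cm, Ddim. Cm, Ab, Bb and Eb are all diatonic. Cb (Cb–Eb–Gb) doesn't fit — on degree 6 Eb major would have Cm (vi). Cb is the degree-6 chord of Eb minor, so it is the borrowed bVI.

bVI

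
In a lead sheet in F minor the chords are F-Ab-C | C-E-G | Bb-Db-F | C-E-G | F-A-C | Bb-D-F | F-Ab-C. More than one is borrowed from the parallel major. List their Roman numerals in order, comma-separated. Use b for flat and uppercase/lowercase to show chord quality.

The diatonic triads in F minor (with V from harmonic minor) are Fm, Gdim, Ab, Bbm, C, Db, Eb. F–Ab–C = Fm, C–E–G = C and Bb–Db–F = Bbm all belong to that set. But F–A–C is foreign: the diatonic i on degree 1 is Fm, whereas F comes from F major. It is labeled I. Bb–D–F doesn't fit — on degree 4 F minor would have Bbm (iv). Bb is the degree-4 chord of F major, so it is the borrowed IV.

I, IV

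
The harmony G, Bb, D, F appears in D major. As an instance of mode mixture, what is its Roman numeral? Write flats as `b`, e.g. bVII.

iv7

G is scale degree 4 in D major. G–Bb–D–F is a minor-seventh chord — the form found in D minor, not the diatonic IV (G). Borrowed into D major it is written iv7.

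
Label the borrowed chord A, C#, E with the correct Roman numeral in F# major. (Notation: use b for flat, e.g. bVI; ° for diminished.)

A is the lowered form of scale degree 3 in F# major (the diatonic degree 3 is A#). The diatonic chord on degree 3 would be A#m (iii), but A–C#–E is the major chord from F# minor. As a borrowed chord it is labeled bIII.

bIII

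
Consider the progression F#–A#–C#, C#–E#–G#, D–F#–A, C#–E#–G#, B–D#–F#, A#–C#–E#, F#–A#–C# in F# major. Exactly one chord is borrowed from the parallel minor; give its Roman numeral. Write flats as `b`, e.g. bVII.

F# major has the diatonic set F#, G#m, A#m, B, C#, D#m, E#dim. F#–A#–C# = F#, C#–E#–G# = C#, B–D#–F# = B and A#–C#–E# = A#m all belong to that set. D–F#–A is not: scale degree 6 in F# major carries D#m (vi). In F# minor the chord on that degree is D, so here it functions as bVI, borrowed from the parallel minor.

bVI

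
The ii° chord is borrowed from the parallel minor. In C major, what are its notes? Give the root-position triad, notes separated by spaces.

The root, D, is scale degree 2 — the same note in C major and C minor; only the chord quality changes. In C minor the chord on D is D–F–Ab.

D F Ab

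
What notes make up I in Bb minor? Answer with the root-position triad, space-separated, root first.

Bb D F

I is built on scale degree 1, which is Bb in both Bb minor and its parallel. Building the major chord from the parallel major on Bb: Bb–D–F.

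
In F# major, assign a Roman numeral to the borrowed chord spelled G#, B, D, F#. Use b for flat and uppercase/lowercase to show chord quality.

G# is scale degree 2 in F# major. The diatonic chord on degree 2 would be G#m (ii), but G#–B–D–F# is the half-diminished-seventh chord from F# minor. As a borrowed chord it is labeled iiø7.

iiø7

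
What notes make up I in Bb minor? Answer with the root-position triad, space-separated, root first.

I is built on scale degree 1, which is Bb in both Bb minor and its parallel. Building the major chord from the parallel major on Bb: Bb–D–F.

Bb D F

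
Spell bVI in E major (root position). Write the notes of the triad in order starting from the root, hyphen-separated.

C-E-G

bVI is built on the lowered scale degree 6. In E major degree 6 is C#; lowered it becomes C. Building the major chord from the parallel minor on C: C–E–G.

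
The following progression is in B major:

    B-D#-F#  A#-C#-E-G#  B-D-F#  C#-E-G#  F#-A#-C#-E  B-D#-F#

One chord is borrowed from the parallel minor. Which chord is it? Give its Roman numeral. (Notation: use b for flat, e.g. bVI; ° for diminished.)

i

The diatonic triads in B major are B, C#m, D#m, E, F#, G#m, A#dim. B–D#–F# = B, A#–C#–E–G# = A#m7b5, C#–E–G# = C#m and F#–A#–C#–E = F#7 are all diatonic. B–D–F# doesn't fit — on degree 1 B major would have B (I). Bm is the degree-1 chord of B minor, so it is the borrowed i.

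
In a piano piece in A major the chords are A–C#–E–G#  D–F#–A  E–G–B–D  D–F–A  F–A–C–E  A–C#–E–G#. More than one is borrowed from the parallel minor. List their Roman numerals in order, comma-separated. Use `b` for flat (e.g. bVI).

In A major the diatonic chords are A, Bm, C#m, D, E, F#m, G#dim. A–C#–E–G# = Amaj7 and D–F#–A = D are both diatonic. But E–G–B–D is foreign: the diatonic V on degree 5 is E, whereas Em7 comes from A minor. It is labeled v7. D–F–A doesn't fit — on degree 4 A major would have D (IV). Dm is the degree-4 chord of A minor, so it is the borrowed iv. But F–A–C–E is foreign: the diatonic vi on degree 6 is F#m, whereas Fmaj7 comes from A minor. It is labeled bVImaj7.

v7, iv, bVImaj7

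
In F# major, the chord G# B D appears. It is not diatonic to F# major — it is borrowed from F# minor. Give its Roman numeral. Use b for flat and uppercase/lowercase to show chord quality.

The root G# is the diatonic 2nd degree of F# major; the borrowing shows in the chord quality. Diatonically F# major has G#m (ii) on that degree; G#–B–D is instead the diminished chord native to F# minor, so it takes the label ii°.

ii°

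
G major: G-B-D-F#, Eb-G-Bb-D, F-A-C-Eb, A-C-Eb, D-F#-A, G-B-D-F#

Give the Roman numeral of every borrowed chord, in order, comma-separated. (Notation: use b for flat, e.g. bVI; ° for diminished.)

bVImaj7, bVII7, ii°

G major has the diatonic set G, Am, Bm, C, D, Em, F#dim. G–B–D–F# = Gmaj7 and D–F#–A = D both belong to that set. Eb–G–Bb–D doesn't fit — on degree 6 G major would have Em (vi). Ebmaj7 is the degree-6 chord of G minor, so it is the borrowed bVImaj7. F–A–C–Eb doesn't fit — on degree 7 G major would have F#dim (vii°). F7 is the degree-7 chord of G minor, so it is the borrowed bVII7. A–C–Eb is not: scale degree 2 in G major carries Am (ii). In G minor the chord on that degree is Adim, so here it functions as ii°, borrowed from the parallel minor.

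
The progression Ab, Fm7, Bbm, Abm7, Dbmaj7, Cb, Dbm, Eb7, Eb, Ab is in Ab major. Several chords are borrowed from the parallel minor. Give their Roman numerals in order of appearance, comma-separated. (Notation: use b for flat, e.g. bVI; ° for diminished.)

i7, bIII, iv

Ab major has the diatonic set Ab, Bbm, Cm, Db, Eb, Fm, Gdim. Of the given chords, Ab, Fm7, Bbm, Dbmaj7, Eb7 and Eb are diatonic. But Abm7 (Ab–Cb–Eb–Gb) is foreign: the diatonic I on degree 1 is Ab, whereas Abm7 comes from Ab minor. It is labeled i7. But Cb (Cb–Eb–Gb) is foreign: the diatonic iii on degree 3 is Cm, whereas Cb comes from Ab minor. It is labeled bIII. Dbm (Db–Fb–Ab) doesn't fit — on degree 4 Ab major would have Db (IV). Dbm is the degree-4 chord of Ab minor, so it is the borrowed iv.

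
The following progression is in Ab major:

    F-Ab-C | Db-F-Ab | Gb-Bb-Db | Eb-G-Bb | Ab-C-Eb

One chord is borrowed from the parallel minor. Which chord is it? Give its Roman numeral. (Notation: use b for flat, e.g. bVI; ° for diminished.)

bVII

The diatonic triads in Ab major are Ab, Bbm, Cm, Db, Eb, Fm, Gdim. F–Ab–C = Fm, Db–F–Ab = Db, Eb–G–Bb = Eb and Ab–C–Eb = Ab all belong to that set. Gb–Bb–Db doesn't fit — on degree 7 Ab major would have Gdim (vii°). Gb is the degree-7 chord of Ab minor, so it is the borrowed bVII.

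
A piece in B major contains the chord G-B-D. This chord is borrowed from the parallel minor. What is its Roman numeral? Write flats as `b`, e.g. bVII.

The root G is the lowered 6th scale degree — diatonically B major has G# there. Diatonically B major has G#m (vi) on that degree; G–B–D is instead the major chord native to B minor, so it takes the label bVI.

bVI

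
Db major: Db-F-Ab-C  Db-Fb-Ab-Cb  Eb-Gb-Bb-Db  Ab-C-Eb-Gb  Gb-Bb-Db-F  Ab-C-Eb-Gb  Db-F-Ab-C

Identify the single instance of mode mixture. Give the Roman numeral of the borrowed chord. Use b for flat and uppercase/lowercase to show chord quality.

Db major has the diatonic set Db, Ebm, Fm, Gb, Ab, Bbm, Cdim. Db–F–Ab–C = Dbmaj7, Eb–Gb–Bb–Db = Ebm7, Ab–C–Eb–Gb = Ab7 and Gb–Bb–Db–F = Gbmaj7 all belong to that set. Db–Fb–Ab–Cb doesn't fit — on degree 1 Db major would have Db (I). Dbm7 is the degree-1 chord of Db minor, so it is the borrowed i7.

i7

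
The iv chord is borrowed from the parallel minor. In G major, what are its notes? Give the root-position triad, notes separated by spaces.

The root, C, is scale degree 4 — the same note in G major and G minor; only the chord quality changes. Building the minor chord from the parallel minor on C: C–Eb–G.

C Eb G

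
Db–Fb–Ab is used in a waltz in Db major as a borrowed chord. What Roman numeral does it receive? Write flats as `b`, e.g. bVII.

i

The root Db is the diatonic 1st degree of Db major; the borrowing shows in the chord quality. Diatonically Db major has Db (I) on that degree; Db–Fb–Ab is instead the minor chord native to Db minor, so it takes the label i.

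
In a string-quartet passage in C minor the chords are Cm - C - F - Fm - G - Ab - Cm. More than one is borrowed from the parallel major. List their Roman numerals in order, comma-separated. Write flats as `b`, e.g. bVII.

C minor has the diatonic set Cm, Ddim, Eb, Fm, G, Ab, Bb (with V from harmonic minor). Of the given chords, Cm, Fm, G and Ab are diatonic. C (C–E–G) doesn't fit — on degree 1 C minor would have Cm (i). C is the degree-1 chord of C major, so it is the borrowed I. But F (F–A–C) is foreign: the diatonic iv on degree 4 is Fm, whereas F comes from C major. It is labeled IV.

I, IV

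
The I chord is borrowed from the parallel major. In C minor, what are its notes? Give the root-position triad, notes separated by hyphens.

C-E-G

I is built on scale degree 1, which is C in both C minor and its parallel. In C major the chord on C is C–E–G.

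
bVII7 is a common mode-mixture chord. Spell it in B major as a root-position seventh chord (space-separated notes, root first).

A C# E G

The root of bVII7 is the lowered 7th degree: A# becomes A. Building the dominant-seventh chord from the parallel minor on A: A–C#–E–G.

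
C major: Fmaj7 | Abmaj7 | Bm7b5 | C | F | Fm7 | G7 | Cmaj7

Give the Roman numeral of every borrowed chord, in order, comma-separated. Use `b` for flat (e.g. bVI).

bVImaj7, iv7

C major has the diatonic set C, Dm, Em, F, G, Am, Bdim. Fmaj7, Bm7b5, C, F, G7 and Cmaj7 are all diatonic. But Abmaj7 (Ab–C–Eb–G) is foreign: the diatonic vi on degree 6 is Am, whereas Abmaj7 comes from C minor. It is labeled bVImaj7. But Fm7 (F–Ab–C–Eb) is foreign: the diatonic IV on degree 4 is F, whereas Fm7 comes from C minor. It is labeled iv7.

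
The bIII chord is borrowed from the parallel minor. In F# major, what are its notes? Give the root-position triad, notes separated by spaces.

The root of bIII is the lowered 3rd degree: A# becomes A. Building the major chord from the parallel minor on A: A–C#–E.

A C# E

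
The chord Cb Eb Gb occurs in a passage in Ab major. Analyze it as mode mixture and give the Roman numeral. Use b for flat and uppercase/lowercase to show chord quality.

bIII

Cb is the lowered form of scale degree 3 in Ab major (the diatonic degree 3 is C). Cb–Eb–Gb is a major chord — the form found in Ab minor, not the diatonic iii (Cm). Borrowed into Ab major it is written bIII.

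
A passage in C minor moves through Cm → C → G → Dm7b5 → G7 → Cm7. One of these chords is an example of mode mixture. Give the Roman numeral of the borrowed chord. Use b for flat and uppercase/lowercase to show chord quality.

I

The diatonic triads in C minor (with V from harmonic minor) are Cm, Ddim, Eb, Fm, G, Ab, Bb. Cm, G, Dm7b5, G7 and Cm7 all belong to that set. But C (C–E–G) is foreign: the diatonic i on degree 1 is Cm, whereas C comes from C major. It is labeled I.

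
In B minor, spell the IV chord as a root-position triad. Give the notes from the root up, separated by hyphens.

E-G#-B

The root, E, is scale degree 4 — the same note in B minor and B major; only the chord quality changes. Building the major chord from the parallel major on E: E–G#–B.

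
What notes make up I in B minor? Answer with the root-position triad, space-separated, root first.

The root, B, is scale degree 1 — the same note in B minor and B major; only the chord quality changes. Building the major chord from the parallel major on B: B–D#–F#.

B D# F#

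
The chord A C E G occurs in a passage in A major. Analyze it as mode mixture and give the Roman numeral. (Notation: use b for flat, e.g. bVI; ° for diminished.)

The root A is the diatonic 1st degree of A major; the borrowing shows in the chord quality. A–C–E–G is a minor-seventh chord — the form found in A minor, not the diatonic I (A). Borrowed into A major it is written i7.

i7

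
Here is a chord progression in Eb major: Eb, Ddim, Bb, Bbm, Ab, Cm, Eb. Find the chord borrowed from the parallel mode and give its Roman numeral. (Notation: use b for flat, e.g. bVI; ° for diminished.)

v

The diatonic triads in Eb major are Eb, Fm, Gm, Ab, Bb, Cm, Ddim. Of the given chords, Eb, Ddim, Bb, Ab and Cm are diatonic. Bbm (Bb–Db–F) doesn't fit — on degree 5 Eb major would have Bb (V). Bbm is the degree-5 chord of Eb minor, so it is the borrowed v.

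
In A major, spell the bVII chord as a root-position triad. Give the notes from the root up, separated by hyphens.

The root of bVII is the lowered 7th degree: G# becomes G. Building the major chord from the parallel minor on G: G–B–D.

G-B-D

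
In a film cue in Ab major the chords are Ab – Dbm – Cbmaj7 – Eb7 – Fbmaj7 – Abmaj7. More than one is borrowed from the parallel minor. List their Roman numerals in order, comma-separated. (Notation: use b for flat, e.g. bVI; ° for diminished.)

In Ab major the diatonic chords are Ab, Bbm, Cm, Db, Eb, Fm, Gdim. Ab, Eb7 and Abmaj7 all belong to that set. Dbm (Db–Fb–Ab) is not: scale degree 4 in Ab major carries Db (IV). In Ab minor the chord on that degree is Dbm, so here it functions as iv, borrowed from the parallel minor. Cbmaj7 (Cb–Eb–Gb–Bb) doesn't fit — on degree 3 Ab major would have Cm (iii). Cbmaj7 is the degree-3 chord of Ab minor, so it is the borrowed bIIImaj7. Fbmaj7 (Fb–Ab–Cb–Eb) is not: scale degree 6 in Ab major carries Fm (vi). In Ab minor the chord on that degree is Fbmaj7, so here it functions as bVImaj7, borrowed from the parallel minor.

iv, bIIImaj7, bVImaj7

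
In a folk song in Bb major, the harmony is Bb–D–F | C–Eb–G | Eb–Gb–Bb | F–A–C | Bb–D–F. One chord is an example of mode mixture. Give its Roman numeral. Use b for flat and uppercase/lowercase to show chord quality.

iv

Bb major has the diatonic set Bb, Cm, Dm, Eb, F, Gm, Adim. Bb–D–F = Bb, C–Eb–G = Cm and F–A–C = F are all diatonic. Eb–Gb–Bb doesn't fit — on degree 4 Bb major would have Eb (IV). Ebm is the degree-4 chord of Bb minor, so it is the borrowed iv.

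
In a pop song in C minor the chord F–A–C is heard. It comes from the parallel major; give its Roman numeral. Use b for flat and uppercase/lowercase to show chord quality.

The root F is the diatonic 4th degree of C minor; the borrowing shows in the chord quality. The diatonic chord on degree 4 would be Fm (iv), but F–A–C is the major chord from C major. As a borrowed chord it is labeled IV.

IV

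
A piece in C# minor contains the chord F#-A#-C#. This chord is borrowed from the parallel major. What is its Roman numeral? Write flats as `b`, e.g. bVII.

The root F# is the diatonic 4th degree of C# minor; the borrowing shows in the chord quality. F#–A#–C# is a major chord — the form found in C# major, not the diatonic iv (F#m). Borrowed into C# minor it is written IV.

IV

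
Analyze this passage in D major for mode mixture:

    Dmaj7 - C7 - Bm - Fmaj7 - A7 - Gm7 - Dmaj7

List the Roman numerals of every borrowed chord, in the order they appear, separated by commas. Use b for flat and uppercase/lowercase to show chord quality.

bVII7, bIIImaj7, iv7

In D major the diatonic chords are D, Em, F#m, G, A, Bm, C#dim. Of the given chords, Dmaj7, Bm and A7 are diatonic. C7 (C–E–G–Bb) doesn't fit — on degree 7 D major would have C#dim (vii°). C7 is the degree-7 chord of D minor, so it is the borrowed bVII7. Fmaj7 (F–A–C–E) doesn't fit — on degree 3 D major would have F#m (iii). Fmaj7 is the degree-3 chord of D minor, so it is the borrowed bIIImaj7. Gm7 (G–Bb–D–F) doesn't fit — on degree 4 D major would have G (IV). Gm7 is the degree-4 chord of D minor, so it is the borrowed iv7.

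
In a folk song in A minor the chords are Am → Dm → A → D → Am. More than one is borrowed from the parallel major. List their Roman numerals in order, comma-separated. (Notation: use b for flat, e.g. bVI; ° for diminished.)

A minor has the diatonic set Am, Bdim, C, Dm, E, F, G (with V from harmonic minor). Am and Dm both belong to that set. A (A–C#–E) is not: scale degree 1 in A minor carries Am (i). In A major the chord on that degree is A, so here it functions as I, borrowed from the parallel major. D (D–F#–A) is not: scale degree 4 in A minor carries Dm (iv). In A major the chord on that degree is D, so here it functions as IV, borrowed from the parallel major.

I, IV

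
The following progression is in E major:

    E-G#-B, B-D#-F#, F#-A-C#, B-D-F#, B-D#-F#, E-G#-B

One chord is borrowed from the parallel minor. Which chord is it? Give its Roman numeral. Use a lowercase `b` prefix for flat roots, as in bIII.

In E major the diatonic chords are E, F#m, G#m, A, B, C#m, D#dim. E–G#–B = E, B–D#–F# = B and F#–A–C# = F#m all belong to that set. But B–D–F# is foreign: the diatonic V on degree 5 is B, whereas Bm comes from E minor. It is labeled v.

v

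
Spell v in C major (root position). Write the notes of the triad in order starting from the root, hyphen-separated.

G-Bb-D

The root, G, is scale degree 5 — the same note in C major and C minor; only the chord quality changes. Building the minor chord from the parallel minor on G: G–Bb–D.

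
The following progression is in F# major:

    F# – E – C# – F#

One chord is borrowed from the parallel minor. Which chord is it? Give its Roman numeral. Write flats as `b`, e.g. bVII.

bVII

F# major has the diatonic set F#, G#m, A#m, B, C#, D#m, E#dim. Of the given chords, F# and C# are diatonic. E (E–G#–B) is not: scale degree 7 in F# major carries E#dim (vii°). In F# minor the chord on that degree is E, so here it functions as bVII, borrowed from the parallel minor.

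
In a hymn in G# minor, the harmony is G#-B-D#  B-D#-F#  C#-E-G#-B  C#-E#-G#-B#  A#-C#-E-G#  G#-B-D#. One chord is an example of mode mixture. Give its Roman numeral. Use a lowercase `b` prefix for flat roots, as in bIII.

IVmaj7

In G# minor (with V from harmonic minor) the diatonic chords are G#m, A#dim, B, C#m, D#, E, F#. G#–B–D# = G#m, B–D#–F# = B, C#–E–G#–B = C#m7 and A#–C#–E–G# = A#m7b5 are all diatonic. But C#–E#–G#–B# is foreign: the diatonic iv on degree 4 is C#m, whereas C#maj7 comes from G# major. It is labeled IVmaj7.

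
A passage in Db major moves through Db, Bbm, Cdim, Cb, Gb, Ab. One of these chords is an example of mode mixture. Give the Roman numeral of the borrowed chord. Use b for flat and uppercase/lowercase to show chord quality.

In Db major the diatonic chords are Db, Ebm, Fm, Gb, Ab, Bbm, Cdim. Db, Bbm, Cdim, Gb and Ab all belong to that set. Cb (Cb–Eb–Gb) is not: scale degree 7 in Db major carries Cdim (vii°). In Db minor the chord on that degree is Cb, so here it functions as bVII, borrowed from the parallel minor.

bVII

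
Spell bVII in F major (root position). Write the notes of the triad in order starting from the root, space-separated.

Eb G Bb

bVII is built on the lowered scale degree 7. In F major degree 7 is E; lowered it becomes Eb. Building the major chord from the parallel minor on Eb: Eb–G–Bb.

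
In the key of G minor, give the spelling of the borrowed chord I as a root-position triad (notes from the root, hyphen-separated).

G-B-D

The root, G, is scale degree 1 — the same note in G minor and G major; only the chord quality changes. In G major the chord on G is G–B–D.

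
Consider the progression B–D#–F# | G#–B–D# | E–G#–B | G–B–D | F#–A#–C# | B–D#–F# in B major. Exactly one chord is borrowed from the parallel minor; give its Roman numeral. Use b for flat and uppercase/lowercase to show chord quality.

bVI

In B major the diatonic chords are B, C#m, D#m, E, F#, G#m, A#dim. B–D#–F# = B, G#–B–D# = G#m, E–G#–B = E and F#–A#–C# = F# are all diatonic. But G–B–D is foreign: the diatonic vi on degree 6 is G#m, whereas G comes from B minor. It is labeled bVI.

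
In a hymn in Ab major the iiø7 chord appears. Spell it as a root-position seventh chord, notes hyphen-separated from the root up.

The root, Bb, is scale degree 2 — the same note in Ab major and Ab minor; only the chord quality changes. Building the half-diminished-seventh chord from the parallel minor on Bb: Bb–Db–Fb–Ab.

Bb-Db-Fb-Ab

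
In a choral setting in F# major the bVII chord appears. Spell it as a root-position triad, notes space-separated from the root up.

E G# B

bVII is built on the lowered scale degree 7. In F# major degree 7 is E#; lowered it becomes E. Building the major chord from the parallel minor on E: E–G#–B.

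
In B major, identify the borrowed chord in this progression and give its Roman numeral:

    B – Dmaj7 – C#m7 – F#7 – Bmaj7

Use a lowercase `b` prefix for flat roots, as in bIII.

bIIImaj7

In B major the diatonic chords are B, C#m, D#m, E, F#, G#m, A#dim. B, C#m7, F#7 and Bmaj7 are all diatonic. But Dmaj7 (D–F#–A–C#) is foreign: the diatonic iii on degree 3 is D#m, whereas Dmaj7 comes from B minor. It is labeled bIIImaj7.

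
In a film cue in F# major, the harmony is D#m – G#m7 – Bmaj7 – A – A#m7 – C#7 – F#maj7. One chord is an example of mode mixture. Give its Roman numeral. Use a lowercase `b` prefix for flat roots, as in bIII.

bIII

The diatonic triads in F# major are F#, G#m, A#m, B, C#, D#m, E#dim. D#m, G#m7, Bmaj7, A#m7, C#7 and F#maj7 are all diatonic. But A (A–C#–E) is foreign: the diatonic iii on degree 3 is A#m, whereas A comes from F# minor. It is labeled bIII.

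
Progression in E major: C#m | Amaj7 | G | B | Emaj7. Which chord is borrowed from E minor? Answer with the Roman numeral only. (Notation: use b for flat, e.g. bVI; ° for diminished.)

In E major the diatonic chords are E, F#m, G#m, A, B, C#m, D#dim. Of the given chords, C#m, Amaj7, B and Emaj7 are diatonic. But G (G–B–D) is foreign: the diatonic iii on degree 3 is G#m, whereas G comes from E minor. It is labeled bIII.

bIII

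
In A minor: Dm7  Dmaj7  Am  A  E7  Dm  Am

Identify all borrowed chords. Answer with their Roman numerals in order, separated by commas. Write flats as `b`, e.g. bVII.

In A minor (with V from harmonic minor) the diatonic chords are Am, Bdim, C, Dm, E, F, G. Of the given chords, Dm7, Am, E7 and Dm are diatonic. But Dmaj7 (D–F#–A–C#) is foreign: the diatonic iv on degree 4 is Dm, whereas Dmaj7 comes from A major. It is labeled IVmaj7. A (A–C#–E) doesn't fit — on degree 1 A minor would have Am (i). A is the degree-1 chord of A major, so it is the borrowed I.

IVmaj7, I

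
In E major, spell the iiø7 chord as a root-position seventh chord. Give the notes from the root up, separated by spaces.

iiø7 is built on scale degree 2, which is F# in both E major and its parallel. Building the half-diminished-seventh chord from the parallel minor on F#: F#–A–C–E.

F# A C E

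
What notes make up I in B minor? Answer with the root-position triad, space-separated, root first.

I is built on scale degree 1, which is B in both B minor and its parallel. Building the major chord from the parallel major on B: B–D#–F#.

B D# F#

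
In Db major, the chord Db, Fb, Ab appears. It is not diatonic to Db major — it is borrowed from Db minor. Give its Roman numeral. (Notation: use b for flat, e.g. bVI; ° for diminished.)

The root Db is the diatonic 1st degree of Db major; the borrowing shows in the chord quality. The diatonic chord on degree 1 would be Db (I), but Db–Fb–Ab is the minor chord from Db minor. As a borrowed chord it is labeled i.

i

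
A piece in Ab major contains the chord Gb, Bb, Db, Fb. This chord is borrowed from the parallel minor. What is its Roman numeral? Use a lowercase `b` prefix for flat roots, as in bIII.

bVII7

The root Gb is the lowered 7th scale degree — diatonically Ab major has G there. Gb–Bb–Db–Fb is a dominant-seventh chord — the form found in Ab minor, not the diatonic vii° (Gdim). Borrowed into Ab major it is written bVII7.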